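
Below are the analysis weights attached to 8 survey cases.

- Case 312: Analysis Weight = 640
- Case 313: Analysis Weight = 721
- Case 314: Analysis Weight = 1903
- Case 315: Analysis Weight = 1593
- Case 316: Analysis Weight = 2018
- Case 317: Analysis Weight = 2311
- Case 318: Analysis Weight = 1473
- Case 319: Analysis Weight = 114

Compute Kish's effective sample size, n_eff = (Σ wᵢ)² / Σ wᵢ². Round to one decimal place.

6.2

Σ wᵢ = 10773
Σ wᵢ² = 409600 + 519841 + 3621409 + 2537649 + 4072324 + 5340721 + 2169729 + 12996 = 18684269
n_eff = 10773² / 18684269 = 116057529 / 18684269 = 6.2115103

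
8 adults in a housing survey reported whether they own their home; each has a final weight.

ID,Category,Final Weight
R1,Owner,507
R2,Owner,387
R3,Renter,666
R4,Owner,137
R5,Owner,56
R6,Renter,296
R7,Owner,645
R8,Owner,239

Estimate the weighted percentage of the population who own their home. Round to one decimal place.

Sum of weights for 'Owner' = 507 + 387 + 137 + 56 + 645 + 239 = 1971
Total weight = 507 + 387 + 666 + 137 + 56 + 296 + 645 + 239 = 2933
Weighted proportion = 1971 / 2933 = 0.67200818 → 67.200818%

67.2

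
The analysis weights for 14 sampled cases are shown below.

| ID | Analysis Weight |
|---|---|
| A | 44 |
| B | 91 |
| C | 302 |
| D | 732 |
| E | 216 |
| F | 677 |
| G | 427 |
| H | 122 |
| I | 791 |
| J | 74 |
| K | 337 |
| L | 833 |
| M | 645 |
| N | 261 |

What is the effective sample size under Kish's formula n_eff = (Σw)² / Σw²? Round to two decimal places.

9.45

Σ wᵢ = 5552
Σ wᵢ² = 3262204
n_eff = 5552² / 3262204 = 30824704 / 3262204 = 9.4490424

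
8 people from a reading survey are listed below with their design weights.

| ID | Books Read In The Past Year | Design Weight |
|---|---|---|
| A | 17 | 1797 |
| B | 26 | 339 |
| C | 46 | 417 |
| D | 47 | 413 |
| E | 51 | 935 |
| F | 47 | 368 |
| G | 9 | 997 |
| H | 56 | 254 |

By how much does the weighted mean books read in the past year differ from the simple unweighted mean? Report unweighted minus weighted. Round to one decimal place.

Unweighted sum = 299
Unweighted mean = 299 / 8 = 37.375
Weighted sum = 17×1797 + 26×339 + 46×417 + 47×413 + 51×935 + 47×368 + 9×997 + 56×254
  = 166134
Sum of weights = 1797 + 339 + 417 + 413 + 935 + 368 + 997 + 254 = 5520
Weighted mean = 166134 / 5520 = 30.096739
Difference (unweighted minus weighted) = 7.2782609

7.3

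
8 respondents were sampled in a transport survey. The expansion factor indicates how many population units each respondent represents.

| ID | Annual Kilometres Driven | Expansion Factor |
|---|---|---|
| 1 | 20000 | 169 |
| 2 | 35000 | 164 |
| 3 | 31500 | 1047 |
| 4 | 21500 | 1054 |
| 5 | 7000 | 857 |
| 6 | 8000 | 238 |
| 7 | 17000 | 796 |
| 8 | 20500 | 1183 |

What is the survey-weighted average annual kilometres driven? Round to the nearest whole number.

Weighted sum = 20000×169 + 35000×164 + 31500×1047 + 21500×1054 + 7000×857 + 8000×238 + 17000×796 + 20500×1183
  = 3380000 + 5740000 + 32980500 + 22661000 + 5999000 + 1904000 + 13532000 + 24251500 = 110448000
Sum of weights = 169 + 164 + 1047 + 1054 + 857 + 238 + 796 + 1183 = 5508
Weighted mean = 110448000 / 5508 = 20052.288

20052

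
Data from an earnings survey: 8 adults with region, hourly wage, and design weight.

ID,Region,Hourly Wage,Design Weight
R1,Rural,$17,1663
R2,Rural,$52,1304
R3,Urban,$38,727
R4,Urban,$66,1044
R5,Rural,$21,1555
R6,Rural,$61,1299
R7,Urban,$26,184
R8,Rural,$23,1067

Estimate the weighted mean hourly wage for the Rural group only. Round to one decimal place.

33.8

Rural rows: R1, R2, R5, R6, R8
Weighted sum = 17×1663 + 52×1304 + 21×1555 + 61×1299 + 23×1067
  = 232514
Sum of weights = 1663 + 1304 + 1555 + 1299 + 1067 = 6888
Weighted mean = 232514 / 6888 = 33.756388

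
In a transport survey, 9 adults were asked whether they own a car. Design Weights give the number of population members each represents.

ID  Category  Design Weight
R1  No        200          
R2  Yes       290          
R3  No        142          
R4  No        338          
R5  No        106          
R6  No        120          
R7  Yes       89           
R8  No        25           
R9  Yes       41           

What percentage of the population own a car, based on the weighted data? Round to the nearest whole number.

Sum of weights for 'Yes' = 290 + 89 + 41 = 420
Total weight = 200 + 290 + 142 + 338 + 106 + 120 + 89 + 25 + 41 = 1351
Weighted proportion = 420 / 1351 = 0.31088083 → 31.088083%

31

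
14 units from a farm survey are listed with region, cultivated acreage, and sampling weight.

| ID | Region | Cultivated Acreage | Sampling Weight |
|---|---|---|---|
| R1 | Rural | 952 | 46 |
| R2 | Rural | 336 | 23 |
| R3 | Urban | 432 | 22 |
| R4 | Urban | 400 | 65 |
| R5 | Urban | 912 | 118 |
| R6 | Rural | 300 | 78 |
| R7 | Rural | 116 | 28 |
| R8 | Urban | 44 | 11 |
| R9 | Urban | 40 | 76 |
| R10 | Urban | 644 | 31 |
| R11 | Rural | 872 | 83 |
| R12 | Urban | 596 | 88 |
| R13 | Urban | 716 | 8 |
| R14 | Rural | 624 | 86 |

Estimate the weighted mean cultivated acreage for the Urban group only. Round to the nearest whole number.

536

Urban rows: R3, R4, R5, R8, R9, R10, R12, R13
Weighted sum = 432×22 + 400×65 + 912×118 + 44×11 + 40×76 + 644×31 + 596×88 + 716×8
  = 224784
Sum of weights = 22 + 65 + 118 + 11 + 76 + 31 + 88 + 8 = 419
Weighted mean = 224784 / 419 = 536.47733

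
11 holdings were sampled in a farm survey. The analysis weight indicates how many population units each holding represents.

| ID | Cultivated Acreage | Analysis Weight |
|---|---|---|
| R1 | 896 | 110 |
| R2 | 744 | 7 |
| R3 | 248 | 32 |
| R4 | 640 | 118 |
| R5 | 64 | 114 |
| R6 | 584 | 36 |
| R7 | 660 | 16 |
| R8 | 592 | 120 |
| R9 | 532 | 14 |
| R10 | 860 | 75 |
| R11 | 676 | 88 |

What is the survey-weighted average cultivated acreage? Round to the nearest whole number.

587

Weighted sum = 896×110 + 744×7 + 248×32 + 640×118 + 64×114 + 584×36 + 660×16 + 592×120 + 532×14 + 860×75 + 676×88
  = 428580
Sum of weights = 110 + 7 + 32 + 118 + 114 + 36 + 16 + 120 + 14 + 75 + 88 = 730
Weighted mean = 428580 / 730 = 587.09589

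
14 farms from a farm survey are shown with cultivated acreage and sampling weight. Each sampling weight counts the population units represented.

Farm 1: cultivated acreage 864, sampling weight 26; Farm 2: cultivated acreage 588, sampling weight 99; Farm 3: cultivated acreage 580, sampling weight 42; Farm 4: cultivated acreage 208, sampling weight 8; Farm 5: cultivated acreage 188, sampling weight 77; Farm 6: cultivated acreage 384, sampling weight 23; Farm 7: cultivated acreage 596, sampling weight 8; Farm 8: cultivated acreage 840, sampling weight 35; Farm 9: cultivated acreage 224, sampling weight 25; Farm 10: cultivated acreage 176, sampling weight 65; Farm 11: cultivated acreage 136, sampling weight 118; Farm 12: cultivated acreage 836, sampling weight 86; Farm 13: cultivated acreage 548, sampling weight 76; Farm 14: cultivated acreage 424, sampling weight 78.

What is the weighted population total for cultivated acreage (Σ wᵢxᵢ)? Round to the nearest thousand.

344000

Weighted total = 343880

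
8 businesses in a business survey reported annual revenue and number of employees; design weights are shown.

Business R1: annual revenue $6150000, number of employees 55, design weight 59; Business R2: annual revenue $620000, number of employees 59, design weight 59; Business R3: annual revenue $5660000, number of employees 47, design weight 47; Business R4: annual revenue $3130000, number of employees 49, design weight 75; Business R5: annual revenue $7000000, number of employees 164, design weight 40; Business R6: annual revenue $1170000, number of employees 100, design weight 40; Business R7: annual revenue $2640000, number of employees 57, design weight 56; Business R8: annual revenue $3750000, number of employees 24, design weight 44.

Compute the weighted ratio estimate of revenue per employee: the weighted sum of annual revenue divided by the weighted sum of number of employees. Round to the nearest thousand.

Σ wᵢ·y = 6150000×59 + 620000×59 + 5660000×47 + 3130000×75 + 7000000×40 + 1170000×40 + 2640000×56 + 3750000×44
  = 362850000 + 36580000 + 266020000 + 234750000 + 280000000 + 46800000 + 147840000 + 165000000 = 1539840000
Σ wᵢ·x = 27418
Ratio = 1539840000 / 27418 = 56161.646

56000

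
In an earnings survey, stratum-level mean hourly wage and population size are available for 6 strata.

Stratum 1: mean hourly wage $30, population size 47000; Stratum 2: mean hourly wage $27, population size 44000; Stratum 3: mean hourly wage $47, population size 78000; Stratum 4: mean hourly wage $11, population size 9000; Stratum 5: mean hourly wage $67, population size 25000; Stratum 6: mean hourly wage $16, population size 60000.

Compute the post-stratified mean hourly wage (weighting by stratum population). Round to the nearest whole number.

Σ Nₕ·x̄ₕ = 30×47000 + 27×44000 + 47×78000 + 11×9000 + 67×25000 + 16×60000
  = 8998000
Σ Nₕ = 47000 + 44000 + 78000 + 9000 + 25000 + 60000 = 263000
Overall mean = 8998000 / 263000 = 34.212928

34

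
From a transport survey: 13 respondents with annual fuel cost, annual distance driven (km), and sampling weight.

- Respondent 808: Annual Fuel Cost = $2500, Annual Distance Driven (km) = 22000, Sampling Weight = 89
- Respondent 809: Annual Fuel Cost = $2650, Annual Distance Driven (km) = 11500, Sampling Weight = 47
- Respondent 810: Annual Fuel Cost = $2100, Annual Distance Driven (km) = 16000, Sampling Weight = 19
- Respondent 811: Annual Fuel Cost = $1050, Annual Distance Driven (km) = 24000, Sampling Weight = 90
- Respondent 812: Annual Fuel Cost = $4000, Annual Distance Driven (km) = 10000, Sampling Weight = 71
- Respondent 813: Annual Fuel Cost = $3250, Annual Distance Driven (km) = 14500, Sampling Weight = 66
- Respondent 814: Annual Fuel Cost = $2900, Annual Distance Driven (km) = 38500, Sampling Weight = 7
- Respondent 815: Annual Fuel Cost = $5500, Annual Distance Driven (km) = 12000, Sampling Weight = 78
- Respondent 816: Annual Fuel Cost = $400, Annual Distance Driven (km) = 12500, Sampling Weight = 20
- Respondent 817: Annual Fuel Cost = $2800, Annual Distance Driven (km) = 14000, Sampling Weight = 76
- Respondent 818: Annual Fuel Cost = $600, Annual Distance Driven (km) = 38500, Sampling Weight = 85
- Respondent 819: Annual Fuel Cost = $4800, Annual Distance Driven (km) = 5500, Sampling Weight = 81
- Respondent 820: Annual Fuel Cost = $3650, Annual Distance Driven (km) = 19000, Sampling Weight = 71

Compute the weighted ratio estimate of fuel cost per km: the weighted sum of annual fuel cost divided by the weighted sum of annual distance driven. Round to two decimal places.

0.17

Σ wᵢ·y = 2349000
Σ wᵢ·x = 14216000
Ratio = 2349000 / 14216000 = 0.16523635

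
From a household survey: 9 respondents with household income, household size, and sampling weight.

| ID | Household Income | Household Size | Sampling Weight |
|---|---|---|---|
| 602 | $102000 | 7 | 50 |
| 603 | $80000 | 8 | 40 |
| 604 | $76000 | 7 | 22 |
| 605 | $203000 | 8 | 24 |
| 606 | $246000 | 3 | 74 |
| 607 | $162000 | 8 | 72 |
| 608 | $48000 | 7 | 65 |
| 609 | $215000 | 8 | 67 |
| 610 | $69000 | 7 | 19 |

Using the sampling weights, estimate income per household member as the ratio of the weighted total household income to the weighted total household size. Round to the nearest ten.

21630

Σ wᵢ·y = 102000×50 + 80000×40 + 76000×22 + 203000×24 + 246000×74 + 162000×72 + 48000×65 + 215000×67 + 69000×19
  = 5100000 + 3200000 + 1672000 + 4872000 + 18204000 + 11664000 + 3120000 + 14405000 + 1311000 = 63548000
Σ wᵢ·x = 7×50 + 8×40 + 7×22 + 8×24 + 3×74 + 8×72 + 7×65 + 8×67 + 7×19
  = 350 + 320 + 154 + 192 + 222 + 576 + 455 + 536 + 133 = 2938
Ratio = 63548000 / 2938 = 21629.68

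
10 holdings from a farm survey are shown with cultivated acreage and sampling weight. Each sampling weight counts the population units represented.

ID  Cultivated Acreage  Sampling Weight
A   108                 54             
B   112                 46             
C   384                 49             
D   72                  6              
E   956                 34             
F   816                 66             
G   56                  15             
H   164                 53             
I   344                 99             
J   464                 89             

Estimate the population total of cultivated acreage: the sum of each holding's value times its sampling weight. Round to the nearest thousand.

201000

Weighted total = 108×54 + 112×46 + 384×49 + 72×6 + 956×34 + 816×66 + 56×15 + 164×53 + 344×99 + 464×89
  = 5832 + 5152 + 18816 + 432 + 32504 + 53856 + 840 + 8692 + 34056 + 41296 = 201476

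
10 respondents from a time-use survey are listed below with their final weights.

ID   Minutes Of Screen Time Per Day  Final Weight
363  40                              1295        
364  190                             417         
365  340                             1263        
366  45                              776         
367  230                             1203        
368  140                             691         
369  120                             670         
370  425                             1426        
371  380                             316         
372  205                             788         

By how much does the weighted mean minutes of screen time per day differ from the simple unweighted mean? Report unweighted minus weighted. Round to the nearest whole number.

Unweighted sum = 40 + 190 + 340 + 45 + 230 + 140 + 120 + 425 + 380 + 205 = 2115
Unweighted mean = 2115 / 10 = 211.5
Weighted sum = 1936870
Sum of weights = 8845
Weighted mean = 1936870 / 8845 = 218.97908
Difference (unweighted minus weighted) = -7.4790842

-7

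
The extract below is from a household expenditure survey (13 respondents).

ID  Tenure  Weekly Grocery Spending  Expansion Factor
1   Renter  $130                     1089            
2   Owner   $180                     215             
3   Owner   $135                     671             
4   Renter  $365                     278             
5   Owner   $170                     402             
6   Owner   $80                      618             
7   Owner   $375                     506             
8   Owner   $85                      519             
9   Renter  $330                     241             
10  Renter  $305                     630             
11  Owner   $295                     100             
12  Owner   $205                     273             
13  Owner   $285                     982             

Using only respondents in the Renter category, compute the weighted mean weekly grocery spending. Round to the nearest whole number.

Renter rows: 1, 4, 9, 10
Weighted sum = 130×1089 + 365×278 + 330×241 + 305×630
  = 141570 + 101470 + 79530 + 192150 = 514720
Sum of weights = 1089 + 278 + 241 + 630 = 2238
Weighted mean = 514720 / 2238 = 229.99106

230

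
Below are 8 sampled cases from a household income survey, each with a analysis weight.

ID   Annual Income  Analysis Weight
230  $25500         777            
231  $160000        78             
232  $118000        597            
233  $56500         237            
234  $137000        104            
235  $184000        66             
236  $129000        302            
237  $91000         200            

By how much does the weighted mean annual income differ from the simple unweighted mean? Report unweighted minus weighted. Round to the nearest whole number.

28051

Unweighted sum = 901000
Unweighted mean = 901000 / 8 = 112625
Weighted sum = 199680000
Sum of weights = 777 + 78 + 597 + 237 + 104 + 66 + 302 + 200 = 2361
Weighted mean = 199680000 / 2361 = 84574.333
Difference (unweighted minus weighted) = 28050.667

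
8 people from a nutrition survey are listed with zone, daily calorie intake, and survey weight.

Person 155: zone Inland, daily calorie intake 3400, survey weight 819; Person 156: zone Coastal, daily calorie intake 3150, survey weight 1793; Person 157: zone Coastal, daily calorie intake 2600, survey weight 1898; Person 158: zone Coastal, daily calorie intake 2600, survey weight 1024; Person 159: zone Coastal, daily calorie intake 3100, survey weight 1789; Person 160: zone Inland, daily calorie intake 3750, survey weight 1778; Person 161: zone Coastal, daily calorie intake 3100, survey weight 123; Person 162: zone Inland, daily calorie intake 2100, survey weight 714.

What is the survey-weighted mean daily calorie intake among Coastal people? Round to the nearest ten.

2890

Coastal rows: 156, 157, 158, 159, 161
Weighted sum = 3150×1793 + 2600×1898 + 2600×1024 + 3100×1789 + 3100×123
  = 19172350
Sum of weights = 6627
Weighted mean = 19172350 / 6627 = 2893.0662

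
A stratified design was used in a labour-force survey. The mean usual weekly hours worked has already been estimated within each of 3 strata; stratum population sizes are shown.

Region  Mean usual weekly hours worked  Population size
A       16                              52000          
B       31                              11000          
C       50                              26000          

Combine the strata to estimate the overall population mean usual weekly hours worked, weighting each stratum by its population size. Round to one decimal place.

27.8

Σ Nₕ·x̄ₕ = 16×52000 + 31×11000 + 50×26000
  = 2473000
Σ Nₕ = 52000 + 11000 + 26000 = 89000
Overall mean = 2473000 / 89000 = 27.786517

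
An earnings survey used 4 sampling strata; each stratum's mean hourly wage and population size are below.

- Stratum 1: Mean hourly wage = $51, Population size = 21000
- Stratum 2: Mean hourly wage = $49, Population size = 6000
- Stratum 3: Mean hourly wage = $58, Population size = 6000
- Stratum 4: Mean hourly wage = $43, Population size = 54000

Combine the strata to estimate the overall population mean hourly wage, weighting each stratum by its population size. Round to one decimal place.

46.4

Σ Nₕ·x̄ₕ = 4035000
Σ Nₕ = 21000 + 6000 + 6000 + 54000 = 87000
Overall mean = 4035000 / 87000 = 46.37931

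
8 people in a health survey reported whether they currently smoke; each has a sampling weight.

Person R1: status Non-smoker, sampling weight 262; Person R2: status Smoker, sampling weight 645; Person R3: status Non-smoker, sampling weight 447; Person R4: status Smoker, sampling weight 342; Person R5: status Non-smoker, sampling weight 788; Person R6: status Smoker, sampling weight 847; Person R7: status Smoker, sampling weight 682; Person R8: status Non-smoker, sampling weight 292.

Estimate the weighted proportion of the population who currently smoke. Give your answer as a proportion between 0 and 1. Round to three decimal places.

0.584

Sum of weights for 'Smoker' = 645 + 342 + 847 + 682 = 2516
Total weight = 262 + 645 + 447 + 342 + 788 + 847 + 682 + 292 = 4305
Weighted proportion = 2516 / 4305 = 0.5844367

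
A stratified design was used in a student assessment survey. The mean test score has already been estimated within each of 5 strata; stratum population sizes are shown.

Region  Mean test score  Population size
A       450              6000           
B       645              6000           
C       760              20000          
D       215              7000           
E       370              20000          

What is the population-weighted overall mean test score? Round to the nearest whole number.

Σ Nₕ·x̄ₕ = 450×6000 + 645×6000 + 760×20000 + 215×7000 + 370×20000
  = 30675000
Σ Nₕ = 6000 + 6000 + 20000 + 7000 + 20000 = 59000
Overall mean = 30675000 / 59000 = 519.91525

520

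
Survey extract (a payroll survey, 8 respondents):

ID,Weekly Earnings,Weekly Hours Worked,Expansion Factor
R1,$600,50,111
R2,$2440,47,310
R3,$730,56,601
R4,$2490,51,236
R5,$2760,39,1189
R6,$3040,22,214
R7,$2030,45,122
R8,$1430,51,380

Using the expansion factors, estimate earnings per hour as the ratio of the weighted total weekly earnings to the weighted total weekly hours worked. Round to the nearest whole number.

Σ wᵢ·y = 6572630
Σ wᵢ·x = 50×111 + 47×310 + 56×601 + 51×236 + 39×1189 + 22×214 + 45×122 + 51×380
  = 141761
Ratio = 6572630 / 141761 = 46.364162

46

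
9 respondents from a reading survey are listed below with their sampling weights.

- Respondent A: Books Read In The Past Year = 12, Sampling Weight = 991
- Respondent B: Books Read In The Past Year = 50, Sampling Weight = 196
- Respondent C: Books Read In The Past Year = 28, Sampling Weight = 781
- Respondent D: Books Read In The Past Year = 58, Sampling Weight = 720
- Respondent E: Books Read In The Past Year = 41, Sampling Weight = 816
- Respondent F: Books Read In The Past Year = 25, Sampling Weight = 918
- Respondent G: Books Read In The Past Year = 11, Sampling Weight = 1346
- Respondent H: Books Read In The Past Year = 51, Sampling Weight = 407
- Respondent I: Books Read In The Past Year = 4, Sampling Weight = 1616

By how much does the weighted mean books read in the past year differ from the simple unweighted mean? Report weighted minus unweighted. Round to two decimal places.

Unweighted sum = 280
Unweighted mean = 280 / 9 = 31.111111
Weighted sum = 12×991 + 50×196 + 28×781 + 58×720 + 41×816 + 25×918 + 11×1346 + 51×407 + 4×1616
  = 11892 + 9800 + 21868 + 41760 + 33456 + 22950 + 14806 + 20757 + 6464 = 183753
Sum of weights = 7791
Weighted mean = 183753 / 7791 = 23.585291
Difference (weighted minus unweighted) = -7.5258204

-7.53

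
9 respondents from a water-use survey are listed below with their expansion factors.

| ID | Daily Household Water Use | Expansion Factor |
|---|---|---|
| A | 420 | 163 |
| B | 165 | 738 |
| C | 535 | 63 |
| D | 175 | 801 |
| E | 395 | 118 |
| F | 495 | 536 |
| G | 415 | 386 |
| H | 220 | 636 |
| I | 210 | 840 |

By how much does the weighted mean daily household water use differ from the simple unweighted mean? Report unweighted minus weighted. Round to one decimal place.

67.4

Unweighted sum = 420 + 165 + 535 + 175 + 395 + 495 + 415 + 220 + 210 = 3030
Unweighted mean = 3030 / 9 = 336.66667
Weighted sum = 420×163 + 165×738 + 535×63 + 175×801 + 395×118 + 495×536 + 415×386 + 220×636 + 210×840
  = 1152550
Sum of weights = 163 + 738 + 63 + 801 + 118 + 536 + 386 + 636 + 840 = 4281
Weighted mean = 1152550 / 4281 = 269.22448
Difference (unweighted minus weighted) = 67.442186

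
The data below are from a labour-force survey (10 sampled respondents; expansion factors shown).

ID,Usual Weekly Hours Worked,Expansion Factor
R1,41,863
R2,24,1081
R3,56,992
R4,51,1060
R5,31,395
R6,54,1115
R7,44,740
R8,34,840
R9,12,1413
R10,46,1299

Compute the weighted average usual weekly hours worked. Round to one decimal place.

Weighted sum = 41×863 + 24×1081 + 56×992 + 51×1060 + 31×395 + 54×1115 + 44×740 + 34×840 + 12×1413 + 46×1299
  = 35383 + 25944 + 55552 + 54060 + 12245 + 60210 + 32560 + 28560 + 16956 + 59754 = 381224
Sum of weights = 863 + 1081 + 992 + 1060 + 395 + 1115 + 740 + 840 + 1413 + 1299 = 9798
Weighted mean = 381224 / 9798 = 38.908349

38.9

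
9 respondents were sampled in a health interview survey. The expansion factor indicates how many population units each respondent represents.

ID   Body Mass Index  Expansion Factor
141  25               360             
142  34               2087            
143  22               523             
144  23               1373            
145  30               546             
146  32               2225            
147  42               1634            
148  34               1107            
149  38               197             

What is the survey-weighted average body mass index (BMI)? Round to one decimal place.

Weighted sum = 25×360 + 34×2087 + 22×523 + 23×1373 + 30×546 + 32×2225 + 42×1634 + 34×1107 + 38×197
  = 9000 + 70958 + 11506 + 31579 + 16380 + 71200 + 68628 + 37638 + 7486 = 324375
Sum of weights = 360 + 2087 + 523 + 1373 + 546 + 2225 + 1634 + 1107 + 197 = 10052
Weighted mean = 324375 / 10052 = 32.269698

32.3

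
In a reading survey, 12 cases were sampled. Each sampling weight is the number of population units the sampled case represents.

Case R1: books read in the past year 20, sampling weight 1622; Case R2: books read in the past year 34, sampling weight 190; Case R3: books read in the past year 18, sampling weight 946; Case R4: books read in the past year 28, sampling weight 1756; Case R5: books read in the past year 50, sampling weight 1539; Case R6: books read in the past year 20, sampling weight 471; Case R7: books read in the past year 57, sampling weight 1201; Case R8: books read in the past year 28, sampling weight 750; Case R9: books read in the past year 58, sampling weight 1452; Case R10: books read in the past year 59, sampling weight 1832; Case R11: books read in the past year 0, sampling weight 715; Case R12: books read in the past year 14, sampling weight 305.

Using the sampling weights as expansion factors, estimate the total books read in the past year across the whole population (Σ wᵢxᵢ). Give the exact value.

Weighted total = 20×1622 + 34×190 + 18×946 + 28×1756 + 50×1539 + 20×471 + 57×1201 + 28×750 + 58×1452 + 59×1832 + 0×715 + 14×305
  = 477497

477497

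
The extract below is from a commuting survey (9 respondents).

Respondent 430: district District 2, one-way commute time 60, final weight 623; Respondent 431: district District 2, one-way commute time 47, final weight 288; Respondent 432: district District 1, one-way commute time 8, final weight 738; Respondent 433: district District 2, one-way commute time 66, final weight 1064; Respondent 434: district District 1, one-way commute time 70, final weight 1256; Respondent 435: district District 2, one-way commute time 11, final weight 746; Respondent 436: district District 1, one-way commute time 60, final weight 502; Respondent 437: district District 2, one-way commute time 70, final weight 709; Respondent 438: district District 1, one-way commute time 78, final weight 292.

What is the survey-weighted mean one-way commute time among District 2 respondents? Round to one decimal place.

District 2 rows: 430, 431, 433, 435, 437
Weighted sum = 60×623 + 47×288 + 66×1064 + 11×746 + 70×709
  = 37380 + 13536 + 70224 + 8206 + 49630 = 178976
Sum of weights = 623 + 288 + 1064 + 746 + 709 = 3430
Weighted mean = 178976 / 3430 = 52.179592

52.2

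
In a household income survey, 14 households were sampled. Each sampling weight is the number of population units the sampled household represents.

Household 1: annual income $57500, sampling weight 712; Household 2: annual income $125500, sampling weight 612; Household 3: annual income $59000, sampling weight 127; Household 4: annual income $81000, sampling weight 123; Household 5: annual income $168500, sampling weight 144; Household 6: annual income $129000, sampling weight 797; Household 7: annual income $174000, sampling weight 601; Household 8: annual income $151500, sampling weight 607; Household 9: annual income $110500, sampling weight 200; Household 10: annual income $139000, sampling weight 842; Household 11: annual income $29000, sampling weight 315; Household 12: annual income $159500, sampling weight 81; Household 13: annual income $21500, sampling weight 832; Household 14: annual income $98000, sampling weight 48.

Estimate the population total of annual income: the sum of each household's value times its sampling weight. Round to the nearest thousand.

Weighted total = 642598000

642598000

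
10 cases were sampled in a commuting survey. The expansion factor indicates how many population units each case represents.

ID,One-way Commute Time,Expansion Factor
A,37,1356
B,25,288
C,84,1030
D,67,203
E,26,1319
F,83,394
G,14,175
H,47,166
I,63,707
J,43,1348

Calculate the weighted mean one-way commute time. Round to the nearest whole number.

48

Weighted sum = 37×1356 + 25×288 + 84×1030 + 67×203 + 26×1319 + 83×394 + 14×175 + 47×166 + 63×707 + 43×1348
  = 50172 + 7200 + 86520 + 13601 + 34294 + 32702 + 2450 + 7802 + 44541 + 57964 = 337246
Sum of weights = 1356 + 288 + 1030 + 203 + 1319 + 394 + 175 + 166 + 707 + 1348 = 6986
Weighted mean = 337246 / 6986 = 48.274549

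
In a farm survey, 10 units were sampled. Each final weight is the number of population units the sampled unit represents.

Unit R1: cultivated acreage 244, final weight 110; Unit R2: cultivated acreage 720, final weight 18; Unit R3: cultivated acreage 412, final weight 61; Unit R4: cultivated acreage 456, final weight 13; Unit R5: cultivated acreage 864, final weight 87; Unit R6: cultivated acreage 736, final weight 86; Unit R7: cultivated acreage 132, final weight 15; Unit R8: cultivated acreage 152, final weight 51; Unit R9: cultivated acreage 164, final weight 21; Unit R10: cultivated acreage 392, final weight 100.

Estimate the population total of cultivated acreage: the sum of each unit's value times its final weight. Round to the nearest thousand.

262000

Weighted total = 244×110 + 720×18 + 412×61 + 456×13 + 864×87 + 736×86 + 132×15 + 152×51 + 164×21 + 392×100
  = 26840 + 12960 + 25132 + 5928 + 75168 + 63296 + 1980 + 7752 + 3444 + 39200 = 261700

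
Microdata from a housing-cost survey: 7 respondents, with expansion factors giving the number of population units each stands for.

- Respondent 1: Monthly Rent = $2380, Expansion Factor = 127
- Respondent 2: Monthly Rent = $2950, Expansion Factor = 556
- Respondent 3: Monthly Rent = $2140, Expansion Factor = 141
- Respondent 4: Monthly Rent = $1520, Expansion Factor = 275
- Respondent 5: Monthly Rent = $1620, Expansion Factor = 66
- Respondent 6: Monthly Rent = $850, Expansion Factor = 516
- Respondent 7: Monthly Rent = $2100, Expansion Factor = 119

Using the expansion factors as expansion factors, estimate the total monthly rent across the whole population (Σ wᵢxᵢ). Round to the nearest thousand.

Weighted total = 2380×127 + 2950×556 + 2140×141 + 1520×275 + 1620×66 + 850×516 + 2100×119
  = 302260 + 1640200 + 301740 + 418000 + 106920 + 438600 + 249900 = 3457620

3458000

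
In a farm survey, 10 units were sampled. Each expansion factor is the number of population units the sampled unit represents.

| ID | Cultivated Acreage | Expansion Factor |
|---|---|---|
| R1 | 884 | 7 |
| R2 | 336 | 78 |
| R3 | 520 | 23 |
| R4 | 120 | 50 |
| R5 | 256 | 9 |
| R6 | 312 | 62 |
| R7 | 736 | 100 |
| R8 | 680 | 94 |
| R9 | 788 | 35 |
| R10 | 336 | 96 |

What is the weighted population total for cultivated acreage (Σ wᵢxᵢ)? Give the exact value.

Weighted total = 269360

269360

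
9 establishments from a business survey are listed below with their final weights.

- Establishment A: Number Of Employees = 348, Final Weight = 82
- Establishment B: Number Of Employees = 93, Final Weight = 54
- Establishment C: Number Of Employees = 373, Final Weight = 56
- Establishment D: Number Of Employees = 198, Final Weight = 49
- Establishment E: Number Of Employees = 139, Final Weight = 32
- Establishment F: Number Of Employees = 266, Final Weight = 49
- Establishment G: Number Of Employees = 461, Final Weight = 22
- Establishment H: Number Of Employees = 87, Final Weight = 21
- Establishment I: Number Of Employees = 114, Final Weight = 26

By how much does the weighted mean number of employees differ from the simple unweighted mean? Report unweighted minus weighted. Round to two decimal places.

-15.96

Unweighted sum = 2079
Unweighted mean = 2079 / 9 = 231
Weighted sum = 348×82 + 93×54 + 373×56 + 198×49 + 139×32 + 266×49 + 461×22 + 87×21 + 114×26
  = 28536 + 5022 + 20888 + 9702 + 4448 + 13034 + 10142 + 1827 + 2964 = 96563
Sum of weights = 82 + 54 + 56 + 49 + 32 + 49 + 22 + 21 + 26 = 391
Weighted mean = 96563 / 391 = 246.96419
Difference (unweighted minus weighted) = -15.964194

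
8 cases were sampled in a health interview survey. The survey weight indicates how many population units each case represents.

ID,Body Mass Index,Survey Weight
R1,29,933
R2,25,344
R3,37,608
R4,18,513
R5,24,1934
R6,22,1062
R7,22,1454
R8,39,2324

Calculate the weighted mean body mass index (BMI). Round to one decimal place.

28.3

Weighted sum = 29×933 + 25×344 + 37×608 + 18×513 + 24×1934 + 22×1062 + 22×1454 + 39×2324
  = 259791
Sum of weights = 933 + 344 + 608 + 513 + 1934 + 1062 + 1454 + 2324 = 9172
Weighted mean = 259791 / 9172 = 28.324357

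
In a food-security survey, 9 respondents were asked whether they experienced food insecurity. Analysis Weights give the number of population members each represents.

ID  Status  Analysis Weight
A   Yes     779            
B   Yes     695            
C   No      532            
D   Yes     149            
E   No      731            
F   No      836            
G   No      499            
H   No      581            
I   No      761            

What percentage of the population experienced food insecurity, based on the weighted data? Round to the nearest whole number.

Sum of weights for 'Yes' = 779 + 695 + 149 = 1623
Total weight = 779 + 695 + 532 + 149 + 731 + 836 + 499 + 581 + 761 = 5563
Weighted proportion = 1623 / 5563 = 0.29174906 → 29.174906%

29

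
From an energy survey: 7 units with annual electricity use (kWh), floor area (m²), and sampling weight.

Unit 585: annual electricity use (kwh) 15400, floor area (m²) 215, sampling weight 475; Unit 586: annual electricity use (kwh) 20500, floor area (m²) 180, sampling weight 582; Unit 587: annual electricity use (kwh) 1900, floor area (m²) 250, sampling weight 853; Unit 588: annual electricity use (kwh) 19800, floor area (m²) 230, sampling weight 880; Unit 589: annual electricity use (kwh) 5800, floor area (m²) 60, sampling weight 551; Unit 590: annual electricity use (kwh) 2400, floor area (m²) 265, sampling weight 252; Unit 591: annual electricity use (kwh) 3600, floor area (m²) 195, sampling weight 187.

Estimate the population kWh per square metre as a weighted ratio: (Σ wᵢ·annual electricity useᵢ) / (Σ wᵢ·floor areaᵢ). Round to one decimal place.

Σ wᵢ·y = 15400×475 + 20500×582 + 1900×853 + 19800×880 + 5800×551 + 2400×252 + 3600×187
  = 42764500
Σ wᵢ·x = 215×475 + 180×582 + 250×853 + 230×880 + 60×551 + 265×252 + 195×187
  = 102125 + 104760 + 213250 + 202400 + 33060 + 66780 + 36465 = 758840
Ratio = 42764500 / 758840 = 56.355095

56.4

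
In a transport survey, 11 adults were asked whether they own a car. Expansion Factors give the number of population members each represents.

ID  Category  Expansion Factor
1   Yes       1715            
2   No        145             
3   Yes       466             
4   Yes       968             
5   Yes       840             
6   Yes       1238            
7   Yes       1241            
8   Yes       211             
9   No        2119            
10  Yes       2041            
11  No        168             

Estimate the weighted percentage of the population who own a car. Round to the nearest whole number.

78

Sum of weights for 'Yes' = 1715 + 466 + 968 + 840 + 1238 + 1241 + 211 + 2041 = 8720
Total weight = 1715 + 145 + 466 + 968 + 840 + 1238 + 1241 + 211 + 2119 + 2041 + 168 = 11152
Weighted proportion = 8720 / 11152 = 0.78192253 → 78.192253%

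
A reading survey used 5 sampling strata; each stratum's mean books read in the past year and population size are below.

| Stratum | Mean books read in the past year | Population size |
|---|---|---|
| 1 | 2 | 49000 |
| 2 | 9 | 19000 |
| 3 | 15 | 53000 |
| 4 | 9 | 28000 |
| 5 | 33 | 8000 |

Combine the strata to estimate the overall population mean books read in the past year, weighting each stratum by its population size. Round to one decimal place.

10.1

Σ Nₕ·x̄ₕ = 2×49000 + 9×19000 + 15×53000 + 9×28000 + 33×8000
  = 1580000
Σ Nₕ = 49000 + 19000 + 53000 + 28000 + 8000 = 157000
Overall mean = 1580000 / 157000 = 10.063694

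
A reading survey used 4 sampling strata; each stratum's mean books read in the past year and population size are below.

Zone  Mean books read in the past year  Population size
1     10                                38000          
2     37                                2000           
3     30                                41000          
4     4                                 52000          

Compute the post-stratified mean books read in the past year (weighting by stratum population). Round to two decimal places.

Σ Nₕ·x̄ₕ = 10×38000 + 37×2000 + 30×41000 + 4×52000
  = 1892000
Σ Nₕ = 38000 + 2000 + 41000 + 52000 = 133000
Overall mean = 1892000 / 133000 = 14.225564

14.23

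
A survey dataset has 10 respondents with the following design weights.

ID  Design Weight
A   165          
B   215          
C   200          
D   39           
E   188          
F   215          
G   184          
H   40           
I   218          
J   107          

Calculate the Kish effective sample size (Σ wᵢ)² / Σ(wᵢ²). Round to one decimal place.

8.5

Σ wᵢ = 165 + 215 + 200 + 39 + 188 + 215 + 184 + 40 + 218 + 107 = 1571
Σ wᵢ² = 27225 + 46225 + 40000 + 1521 + 35344 + 46225 + 33856 + 1600 + 47524 + 11449 = 290969
n_eff = 1571² / 290969 = 2468041 / 290969 = 8.4821441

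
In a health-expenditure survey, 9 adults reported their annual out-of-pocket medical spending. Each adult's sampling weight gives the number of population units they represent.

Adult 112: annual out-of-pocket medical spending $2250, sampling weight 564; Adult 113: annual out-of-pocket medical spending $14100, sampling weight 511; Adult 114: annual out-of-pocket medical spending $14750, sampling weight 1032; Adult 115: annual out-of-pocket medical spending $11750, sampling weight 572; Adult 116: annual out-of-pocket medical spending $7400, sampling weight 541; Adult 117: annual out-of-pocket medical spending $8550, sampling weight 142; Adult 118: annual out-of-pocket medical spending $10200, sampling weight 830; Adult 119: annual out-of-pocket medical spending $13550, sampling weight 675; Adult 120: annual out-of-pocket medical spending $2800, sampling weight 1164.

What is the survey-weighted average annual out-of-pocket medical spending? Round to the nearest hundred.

9400

Weighted sum = 56506050
Sum of weights = 564 + 511 + 1032 + 572 + 541 + 142 + 830 + 675 + 1164 = 6031
Weighted mean = 56506050 / 6031 = 9369.2671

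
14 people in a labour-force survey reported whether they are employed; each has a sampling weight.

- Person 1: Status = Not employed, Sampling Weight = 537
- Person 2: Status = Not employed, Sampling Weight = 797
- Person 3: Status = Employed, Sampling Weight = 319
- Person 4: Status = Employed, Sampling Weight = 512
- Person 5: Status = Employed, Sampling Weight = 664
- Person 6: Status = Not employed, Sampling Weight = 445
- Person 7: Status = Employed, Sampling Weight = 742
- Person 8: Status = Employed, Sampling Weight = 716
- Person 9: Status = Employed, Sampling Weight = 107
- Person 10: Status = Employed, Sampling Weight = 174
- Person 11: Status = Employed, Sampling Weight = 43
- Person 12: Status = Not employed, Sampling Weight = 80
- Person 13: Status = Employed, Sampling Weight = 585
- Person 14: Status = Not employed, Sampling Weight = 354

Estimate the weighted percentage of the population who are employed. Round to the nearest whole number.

Sum of weights for 'Employed' = 319 + 512 + 664 + 742 + 716 + 107 + 174 + 43 + 585 = 3862
Total weight = 6075
Weighted proportion = 3862 / 6075 = 0.63572016 → 63.572016%

64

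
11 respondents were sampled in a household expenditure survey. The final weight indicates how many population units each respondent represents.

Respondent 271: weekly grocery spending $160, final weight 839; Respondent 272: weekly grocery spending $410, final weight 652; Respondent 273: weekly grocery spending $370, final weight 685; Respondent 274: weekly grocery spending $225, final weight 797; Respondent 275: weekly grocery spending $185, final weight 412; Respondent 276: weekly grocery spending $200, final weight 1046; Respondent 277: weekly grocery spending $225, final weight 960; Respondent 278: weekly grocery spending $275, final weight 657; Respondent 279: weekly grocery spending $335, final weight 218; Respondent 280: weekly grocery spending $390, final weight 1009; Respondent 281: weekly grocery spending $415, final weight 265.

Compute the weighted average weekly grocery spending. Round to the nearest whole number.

Weighted sum = 160×839 + 410×652 + 370×685 + 225×797 + 185×412 + 200×1046 + 225×960 + 275×657 + 335×218 + 390×1009 + 415×265
  = 2092945
Sum of weights = 839 + 652 + 685 + 797 + 412 + 1046 + 960 + 657 + 218 + 1009 + 265 = 7540
Weighted mean = 2092945 / 7540 = 277.57891

278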